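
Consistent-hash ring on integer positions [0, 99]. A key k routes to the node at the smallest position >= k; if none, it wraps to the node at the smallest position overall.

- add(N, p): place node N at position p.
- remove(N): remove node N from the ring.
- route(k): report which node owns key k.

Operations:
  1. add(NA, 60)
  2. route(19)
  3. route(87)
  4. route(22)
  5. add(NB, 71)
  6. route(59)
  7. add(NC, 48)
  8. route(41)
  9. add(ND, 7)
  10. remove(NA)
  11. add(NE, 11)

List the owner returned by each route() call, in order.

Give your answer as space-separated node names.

Op 1: add NA@60 -> ring=[60:NA]
Op 2: route key 19: smallest pos >= 19 is 60 -> NA
Op 3: route key 87: none >= 87, wrap to smallest pos 60 -> NA
Op 4: route key 22: smallest pos >= 22 is 60 -> NA
Op 5: add NB@71 -> ring=[60:NA,71:NB]
Op 6: route key 59: smallest pos >= 59 is 60 -> NA
Op 7: add NC@48 -> ring=[48:NC,60:NA,71:NB]
Op 8: route key 41: smallest pos >= 41 is 48 -> NC
Op 9: add ND@7 -> ring=[7:ND,48:NC,60:NA,71:NB]
Op 10: remove NA -> ring=[7:ND,48:NC,71:NB]
Op 11: add NE@11 -> ring=[7:ND,11:NE,48:NC,71:NB]

Answer: NA NA NA NA NC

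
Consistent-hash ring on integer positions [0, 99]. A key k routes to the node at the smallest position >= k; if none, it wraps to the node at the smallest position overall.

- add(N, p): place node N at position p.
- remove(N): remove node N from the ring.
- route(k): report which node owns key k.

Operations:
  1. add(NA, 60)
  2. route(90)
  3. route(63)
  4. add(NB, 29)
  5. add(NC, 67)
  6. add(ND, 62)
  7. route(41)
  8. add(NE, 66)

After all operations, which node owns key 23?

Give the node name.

Op 1: add NA@60 -> ring=[60:NA]
Op 2: route key 90: none >= 90, wrap to smallest pos 60 -> NA
Op 3: route key 63: none >= 63, wrap to smallest pos 60 -> NA
Op 4: add NB@29 -> ring=[29:NB,60:NA]
Op 5: add NC@67 -> ring=[29:NB,60:NA,67:NC]
Op 6: add ND@62 -> ring=[29:NB,60:NA,62:ND,67:NC]
Op 7: route key 41: smallest pos >= 41 is 60 -> NA
Op 8: add NE@66 -> ring=[29:NB,60:NA,62:ND,66:NE,67:NC]
Final route key 23: smallest pos >= 23 is 29 -> NB

Answer: NB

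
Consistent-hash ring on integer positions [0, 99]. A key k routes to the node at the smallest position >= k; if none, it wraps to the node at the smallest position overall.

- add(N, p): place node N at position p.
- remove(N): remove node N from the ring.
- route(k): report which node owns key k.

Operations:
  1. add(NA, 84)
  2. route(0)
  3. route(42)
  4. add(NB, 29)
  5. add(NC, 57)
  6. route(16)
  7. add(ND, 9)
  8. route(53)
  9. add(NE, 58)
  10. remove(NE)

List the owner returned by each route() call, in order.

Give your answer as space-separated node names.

Op 1: add NA@84 -> ring=[84:NA]
Op 2: route key 0: smallest pos >= 0 is 84 -> NA
Op 3: route key 42: smallest pos >= 42 is 84 -> NA
Op 4: add NB@29 -> ring=[29:NB,84:NA]
Op 5: add NC@57 -> ring=[29:NB,57:NC,84:NA]
Op 6: route key 16: smallest pos >= 16 is 29 -> NB
Op 7: add ND@9 -> ring=[9:ND,29:NB,57:NC,84:NA]
Op 8: route key 53: smallest pos >= 53 is 57 -> NC
Op 9: add NE@58 -> ring=[9:ND,29:NB,57:NC,58:NE,84:NA]
Op 10: remove NE -> ring=[9:ND,29:NB,57:NC,84:NA]

Answer: NA NA NB NC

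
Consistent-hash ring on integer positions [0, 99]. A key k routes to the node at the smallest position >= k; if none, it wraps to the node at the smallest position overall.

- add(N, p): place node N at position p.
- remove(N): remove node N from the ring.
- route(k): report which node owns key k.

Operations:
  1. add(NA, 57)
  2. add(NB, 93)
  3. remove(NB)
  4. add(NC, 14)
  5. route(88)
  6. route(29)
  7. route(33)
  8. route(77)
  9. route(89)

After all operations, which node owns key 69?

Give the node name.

Answer: NC

Derivation:
Op 1: add NA@57 -> ring=[57:NA]
Op 2: add NB@93 -> ring=[57:NA,93:NB]
Op 3: remove NB -> ring=[57:NA]
Op 4: add NC@14 -> ring=[14:NC,57:NA]
Op 5: route key 88: none >= 88, wrap to smallest pos 14 -> NC
Op 6: route key 29: smallest pos >= 29 is 57 -> NA
Op 7: route key 33: smallest pos >= 33 is 57 -> NA
Op 8: route key 77: none >= 77, wrap to smallest pos 14 -> NC
Op 9: route key 89: none >= 89, wrap to smallest pos 14 -> NC
Final route key 69: none >= 69, wrap to smallest pos 14 -> NC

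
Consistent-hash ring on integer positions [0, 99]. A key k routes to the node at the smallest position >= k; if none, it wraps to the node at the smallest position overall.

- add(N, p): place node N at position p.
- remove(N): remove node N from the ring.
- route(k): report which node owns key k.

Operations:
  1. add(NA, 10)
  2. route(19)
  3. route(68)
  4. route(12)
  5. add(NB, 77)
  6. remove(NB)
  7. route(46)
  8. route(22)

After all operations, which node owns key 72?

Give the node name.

Answer: NA

Derivation:
Op 1: add NA@10 -> ring=[10:NA]
Op 2: route key 19: none >= 19, wrap to smallest pos 10 -> NA
Op 3: route key 68: none >= 68, wrap to smallest pos 10 -> NA
Op 4: route key 12: none >= 12, wrap to smallest pos 10 -> NA
Op 5: add NB@77 -> ring=[10:NA,77:NB]
Op 6: remove NB -> ring=[10:NA]
Op 7: route key 46: none >= 46, wrap to smallest pos 10 -> NA
Op 8: route key 22: none >= 22, wrap to smallest pos 10 -> NA
Final route key 72: none >= 72, wrap to smallest pos 10 -> NA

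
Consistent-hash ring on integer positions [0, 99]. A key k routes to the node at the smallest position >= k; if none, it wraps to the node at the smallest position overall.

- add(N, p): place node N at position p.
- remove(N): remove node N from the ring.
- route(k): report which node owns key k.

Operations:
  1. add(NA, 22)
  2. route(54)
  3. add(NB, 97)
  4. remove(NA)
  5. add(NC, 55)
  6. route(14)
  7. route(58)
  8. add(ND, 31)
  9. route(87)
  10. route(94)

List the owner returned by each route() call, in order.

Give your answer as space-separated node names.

Op 1: add NA@22 -> ring=[22:NA]
Op 2: route key 54: none >= 54, wrap to smallest pos 22 -> NA
Op 3: add NB@97 -> ring=[22:NA,97:NB]
Op 4: remove NA -> ring=[97:NB]
Op 5: add NC@55 -> ring=[55:NC,97:NB]
Op 6: route key 14: smallest pos >= 14 is 55 -> NC
Op 7: route key 58: smallest pos >= 58 is 97 -> NB
Op 8: add ND@31 -> ring=[31:ND,55:NC,97:NB]
Op 9: route key 87: smallest pos >= 87 is 97 -> NB
Op 10: route key 94: smallest pos >= 94 is 97 -> NB

Answer: NA NC NB NB NB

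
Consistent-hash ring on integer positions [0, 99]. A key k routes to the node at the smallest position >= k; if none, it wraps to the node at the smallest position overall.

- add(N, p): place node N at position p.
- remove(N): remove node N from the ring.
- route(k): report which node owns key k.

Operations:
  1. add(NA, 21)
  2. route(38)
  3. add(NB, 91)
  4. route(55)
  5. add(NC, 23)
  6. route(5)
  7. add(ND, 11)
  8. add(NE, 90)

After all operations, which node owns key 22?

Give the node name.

Answer: NC

Derivation:
Op 1: add NA@21 -> ring=[21:NA]
Op 2: route key 38: none >= 38, wrap to smallest pos 21 -> NA
Op 3: add NB@91 -> ring=[21:NA,91:NB]
Op 4: route key 55: smallest pos >= 55 is 91 -> NB
Op 5: add NC@23 -> ring=[21:NA,23:NC,91:NB]
Op 6: route key 5: smallest pos >= 5 is 21 -> NA
Op 7: add ND@11 -> ring=[11:ND,21:NA,23:NC,91:NB]
Op 8: add NE@90 -> ring=[11:ND,21:NA,23:NC,90:NE,91:NB]
Final route key 22: smallest pos >= 22 is 23 -> NC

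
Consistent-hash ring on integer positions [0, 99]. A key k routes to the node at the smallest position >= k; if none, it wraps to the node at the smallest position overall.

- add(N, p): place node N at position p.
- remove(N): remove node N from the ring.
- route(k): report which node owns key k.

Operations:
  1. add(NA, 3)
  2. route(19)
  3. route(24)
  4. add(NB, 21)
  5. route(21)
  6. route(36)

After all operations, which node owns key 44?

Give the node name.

Op 1: add NA@3 -> ring=[3:NA]
Op 2: route key 19: none >= 19, wrap to smallest pos 3 -> NA
Op 3: route key 24: none >= 24, wrap to smallest pos 3 -> NA
Op 4: add NB@21 -> ring=[3:NA,21:NB]
Op 5: route key 21: smallest pos >= 21 is 21 -> NB
Op 6: route key 36: none >= 36, wrap to smallest pos 3 -> NA
Final route key 44: none >= 44, wrap to smallest pos 3 -> NA

Answer: NA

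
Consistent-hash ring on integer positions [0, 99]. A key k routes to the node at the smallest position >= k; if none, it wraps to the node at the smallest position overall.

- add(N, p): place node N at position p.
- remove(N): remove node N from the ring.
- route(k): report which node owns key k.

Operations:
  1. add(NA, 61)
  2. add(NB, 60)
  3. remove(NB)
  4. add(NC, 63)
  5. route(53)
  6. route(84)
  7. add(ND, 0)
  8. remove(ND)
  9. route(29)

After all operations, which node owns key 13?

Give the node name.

Answer: NA

Derivation:
Op 1: add NA@61 -> ring=[61:NA]
Op 2: add NB@60 -> ring=[60:NB,61:NA]
Op 3: remove NB -> ring=[61:NA]
Op 4: add NC@63 -> ring=[61:NA,63:NC]
Op 5: route key 53: smallest pos >= 53 is 61 -> NA
Op 6: route key 84: none >= 84, wrap to smallest pos 61 -> NA
Op 7: add ND@0 -> ring=[0:ND,61:NA,63:NC]
Op 8: remove ND -> ring=[61:NA,63:NC]
Op 9: route key 29: smallest pos >= 29 is 61 -> NA
Final route key 13: smallest pos >= 13 is 61 -> NA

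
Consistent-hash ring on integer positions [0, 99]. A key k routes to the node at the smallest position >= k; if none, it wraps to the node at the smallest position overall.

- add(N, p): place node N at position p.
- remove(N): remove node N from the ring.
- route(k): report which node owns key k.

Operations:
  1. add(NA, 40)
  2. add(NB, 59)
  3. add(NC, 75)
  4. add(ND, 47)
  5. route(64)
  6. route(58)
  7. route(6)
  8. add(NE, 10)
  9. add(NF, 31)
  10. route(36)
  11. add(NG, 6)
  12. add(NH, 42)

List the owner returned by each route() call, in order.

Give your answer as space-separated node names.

Answer: NC NB NA NA

Derivation:
Op 1: add NA@40 -> ring=[40:NA]
Op 2: add NB@59 -> ring=[40:NA,59:NB]
Op 3: add NC@75 -> ring=[40:NA,59:NB,75:NC]
Op 4: add ND@47 -> ring=[40:NA,47:ND,59:NB,75:NC]
Op 5: route key 64: smallest pos >= 64 is 75 -> NC
Op 6: route key 58: smallest pos >= 58 is 59 -> NB
Op 7: route key 6: smallest pos >= 6 is 40 -> NA
Op 8: add NE@10 -> ring=[10:NE,40:NA,47:ND,59:NB,75:NC]
Op 9: add NF@31 -> ring=[10:NE,31:NF,40:NA,47:ND,59:NB,75:NC]
Op 10: route key 36: smallest pos >= 36 is 40 -> NA
Op 11: add NG@6 -> ring=[6:NG,10:NE,31:NF,40:NA,47:ND,59:NB,75:NC]
Op 12: add NH@42 -> ring=[6:NG,10:NE,31:NF,40:NA,42:NH,47:ND,59:NB,75:NC]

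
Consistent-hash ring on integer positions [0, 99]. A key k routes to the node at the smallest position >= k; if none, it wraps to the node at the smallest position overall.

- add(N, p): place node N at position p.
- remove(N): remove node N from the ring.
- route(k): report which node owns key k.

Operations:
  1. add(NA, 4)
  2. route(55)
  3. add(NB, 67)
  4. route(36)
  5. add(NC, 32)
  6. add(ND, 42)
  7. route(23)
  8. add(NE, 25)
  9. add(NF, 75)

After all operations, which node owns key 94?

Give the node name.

Answer: NA

Derivation:
Op 1: add NA@4 -> ring=[4:NA]
Op 2: route key 55: none >= 55, wrap to smallest pos 4 -> NA
Op 3: add NB@67 -> ring=[4:NA,67:NB]
Op 4: route key 36: smallest pos >= 36 is 67 -> NB
Op 5: add NC@32 -> ring=[4:NA,32:NC,67:NB]
Op 6: add ND@42 -> ring=[4:NA,32:NC,42:ND,67:NB]
Op 7: route key 23: smallest pos >= 23 is 32 -> NC
Op 8: add NE@25 -> ring=[4:NA,25:NE,32:NC,42:ND,67:NB]
Op 9: add NF@75 -> ring=[4:NA,25:NE,32:NC,42:ND,67:NB,75:NF]
Final route key 94: none >= 94, wrap to smallest pos 4 -> NA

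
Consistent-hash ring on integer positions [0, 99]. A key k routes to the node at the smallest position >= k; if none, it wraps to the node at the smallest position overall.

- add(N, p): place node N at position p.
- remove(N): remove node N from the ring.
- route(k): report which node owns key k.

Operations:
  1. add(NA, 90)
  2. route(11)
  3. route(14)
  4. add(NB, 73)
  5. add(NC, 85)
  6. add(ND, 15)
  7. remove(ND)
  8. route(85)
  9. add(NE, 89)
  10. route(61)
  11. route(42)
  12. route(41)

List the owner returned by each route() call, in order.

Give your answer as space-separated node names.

Op 1: add NA@90 -> ring=[90:NA]
Op 2: route key 11: smallest pos >= 11 is 90 -> NA
Op 3: route key 14: smallest pos >= 14 is 90 -> NA
Op 4: add NB@73 -> ring=[73:NB,90:NA]
Op 5: add NC@85 -> ring=[73:NB,85:NC,90:NA]
Op 6: add ND@15 -> ring=[15:ND,73:NB,85:NC,90:NA]
Op 7: remove ND -> ring=[73:NB,85:NC,90:NA]
Op 8: route key 85: smallest pos >= 85 is 85 -> NC
Op 9: add NE@89 -> ring=[73:NB,85:NC,89:NE,90:NA]
Op 10: route key 61: smallest pos >= 61 is 73 -> NB
Op 11: route key 42: smallest pos >= 42 is 73 -> NB
Op 12: route key 41: smallest pos >= 41 is 73 -> NB

Answer: NA NA NC NB NB NB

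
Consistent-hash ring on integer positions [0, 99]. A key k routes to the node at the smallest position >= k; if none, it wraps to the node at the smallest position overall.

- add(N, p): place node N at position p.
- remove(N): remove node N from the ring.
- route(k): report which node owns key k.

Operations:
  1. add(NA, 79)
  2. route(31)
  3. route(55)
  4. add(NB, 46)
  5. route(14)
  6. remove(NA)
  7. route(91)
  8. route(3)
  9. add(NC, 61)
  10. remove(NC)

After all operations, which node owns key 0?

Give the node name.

Answer: NB

Derivation:
Op 1: add NA@79 -> ring=[79:NA]
Op 2: route key 31: smallest pos >= 31 is 79 -> NA
Op 3: route key 55: smallest pos >= 55 is 79 -> NA
Op 4: add NB@46 -> ring=[46:NB,79:NA]
Op 5: route key 14: smallest pos >= 14 is 46 -> NB
Op 6: remove NA -> ring=[46:NB]
Op 7: route key 91: none >= 91, wrap to smallest pos 46 -> NB
Op 8: route key 3: smallest pos >= 3 is 46 -> NB
Op 9: add NC@61 -> ring=[46:NB,61:NC]
Op 10: remove NC -> ring=[46:NB]
Final route key 0: smallest pos >= 0 is 46 -> NB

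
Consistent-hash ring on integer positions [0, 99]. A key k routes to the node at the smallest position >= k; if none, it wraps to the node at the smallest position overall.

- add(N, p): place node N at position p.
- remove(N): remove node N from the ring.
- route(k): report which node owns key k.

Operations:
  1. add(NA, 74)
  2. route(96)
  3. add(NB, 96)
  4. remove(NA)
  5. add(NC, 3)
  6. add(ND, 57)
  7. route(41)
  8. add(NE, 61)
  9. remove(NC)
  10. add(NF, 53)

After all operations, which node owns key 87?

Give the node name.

Op 1: add NA@74 -> ring=[74:NA]
Op 2: route key 96: none >= 96, wrap to smallest pos 74 -> NA
Op 3: add NB@96 -> ring=[74:NA,96:NB]
Op 4: remove NA -> ring=[96:NB]
Op 5: add NC@3 -> ring=[3:NC,96:NB]
Op 6: add ND@57 -> ring=[3:NC,57:ND,96:NB]
Op 7: route key 41: smallest pos >= 41 is 57 -> ND
Op 8: add NE@61 -> ring=[3:NC,57:ND,61:NE,96:NB]
Op 9: remove NC -> ring=[57:ND,61:NE,96:NB]
Op 10: add NF@53 -> ring=[53:NF,57:ND,61:NE,96:NB]
Final route key 87: smallest pos >= 87 is 96 -> NB

Answer: NB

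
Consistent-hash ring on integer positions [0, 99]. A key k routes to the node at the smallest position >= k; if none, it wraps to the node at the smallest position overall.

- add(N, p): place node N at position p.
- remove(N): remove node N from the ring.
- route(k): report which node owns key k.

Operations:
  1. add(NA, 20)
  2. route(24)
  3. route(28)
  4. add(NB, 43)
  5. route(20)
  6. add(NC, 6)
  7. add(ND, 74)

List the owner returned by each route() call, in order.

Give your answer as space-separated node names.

Op 1: add NA@20 -> ring=[20:NA]
Op 2: route key 24: none >= 24, wrap to smallest pos 20 -> NA
Op 3: route key 28: none >= 28, wrap to smallest pos 20 -> NA
Op 4: add NB@43 -> ring=[20:NA,43:NB]
Op 5: route key 20: smallest pos >= 20 is 20 -> NA
Op 6: add NC@6 -> ring=[6:NC,20:NA,43:NB]
Op 7: add ND@74 -> ring=[6:NC,20:NA,43:NB,74:ND]

Answer: NA NA NA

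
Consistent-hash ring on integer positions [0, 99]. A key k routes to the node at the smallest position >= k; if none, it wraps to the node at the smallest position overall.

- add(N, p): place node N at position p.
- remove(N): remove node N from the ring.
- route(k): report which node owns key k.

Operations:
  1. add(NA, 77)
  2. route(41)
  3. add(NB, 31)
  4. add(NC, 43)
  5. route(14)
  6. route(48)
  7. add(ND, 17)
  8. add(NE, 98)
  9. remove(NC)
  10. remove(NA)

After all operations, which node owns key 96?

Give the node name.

Answer: NE

Derivation:
Op 1: add NA@77 -> ring=[77:NA]
Op 2: route key 41: smallest pos >= 41 is 77 -> NA
Op 3: add NB@31 -> ring=[31:NB,77:NA]
Op 4: add NC@43 -> ring=[31:NB,43:NC,77:NA]
Op 5: route key 14: smallest pos >= 14 is 31 -> NB
Op 6: route key 48: smallest pos >= 48 is 77 -> NA
Op 7: add ND@17 -> ring=[17:ND,31:NB,43:NC,77:NA]
Op 8: add NE@98 -> ring=[17:ND,31:NB,43:NC,77:NA,98:NE]
Op 9: remove NC -> ring=[17:ND,31:NB,77:NA,98:NE]
Op 10: remove NA -> ring=[17:ND,31:NB,98:NE]
Final route key 96: smallest pos >= 96 is 98 -> NE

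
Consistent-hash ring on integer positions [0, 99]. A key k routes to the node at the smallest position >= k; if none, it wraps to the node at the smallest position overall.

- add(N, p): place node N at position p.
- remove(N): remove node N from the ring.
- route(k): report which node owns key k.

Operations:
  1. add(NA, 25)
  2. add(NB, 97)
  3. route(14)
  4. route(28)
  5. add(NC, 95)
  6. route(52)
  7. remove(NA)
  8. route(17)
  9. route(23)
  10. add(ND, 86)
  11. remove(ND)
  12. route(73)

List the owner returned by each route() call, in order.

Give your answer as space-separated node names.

Op 1: add NA@25 -> ring=[25:NA]
Op 2: add NB@97 -> ring=[25:NA,97:NB]
Op 3: route key 14: smallest pos >= 14 is 25 -> NA
Op 4: route key 28: smallest pos >= 28 is 97 -> NB
Op 5: add NC@95 -> ring=[25:NA,95:NC,97:NB]
Op 6: route key 52: smallest pos >= 52 is 95 -> NC
Op 7: remove NA -> ring=[95:NC,97:NB]
Op 8: route key 17: smallest pos >= 17 is 95 -> NC
Op 9: route key 23: smallest pos >= 23 is 95 -> NC
Op 10: add ND@86 -> ring=[86:ND,95:NC,97:NB]
Op 11: remove ND -> ring=[95:NC,97:NB]
Op 12: route key 73: smallest pos >= 73 is 95 -> NC

Answer: NA NB NC NC NC NC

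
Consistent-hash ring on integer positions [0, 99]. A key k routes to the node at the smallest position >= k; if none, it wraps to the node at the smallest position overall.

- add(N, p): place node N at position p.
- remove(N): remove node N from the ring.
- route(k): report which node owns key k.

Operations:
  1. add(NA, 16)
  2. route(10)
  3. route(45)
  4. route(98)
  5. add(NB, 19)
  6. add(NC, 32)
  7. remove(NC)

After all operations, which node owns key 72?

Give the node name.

Answer: NA

Derivation:
Op 1: add NA@16 -> ring=[16:NA]
Op 2: route key 10: smallest pos >= 10 is 16 -> NA
Op 3: route key 45: none >= 45, wrap to smallest pos 16 -> NA
Op 4: route key 98: none >= 98, wrap to smallest pos 16 -> NA
Op 5: add NB@19 -> ring=[16:NA,19:NB]
Op 6: add NC@32 -> ring=[16:NA,19:NB,32:NC]
Op 7: remove NC -> ring=[16:NA,19:NB]
Final route key 72: none >= 72, wrap to smallest pos 16 -> NA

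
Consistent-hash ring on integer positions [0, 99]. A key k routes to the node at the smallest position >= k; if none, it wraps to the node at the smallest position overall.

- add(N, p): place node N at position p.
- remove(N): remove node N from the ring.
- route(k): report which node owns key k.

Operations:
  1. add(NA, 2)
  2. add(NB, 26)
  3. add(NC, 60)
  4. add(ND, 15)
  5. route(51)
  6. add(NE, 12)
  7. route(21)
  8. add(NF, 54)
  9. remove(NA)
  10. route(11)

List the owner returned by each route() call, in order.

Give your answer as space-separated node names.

Op 1: add NA@2 -> ring=[2:NA]
Op 2: add NB@26 -> ring=[2:NA,26:NB]
Op 3: add NC@60 -> ring=[2:NA,26:NB,60:NC]
Op 4: add ND@15 -> ring=[2:NA,15:ND,26:NB,60:NC]
Op 5: route key 51: smallest pos >= 51 is 60 -> NC
Op 6: add NE@12 -> ring=[2:NA,12:NE,15:ND,26:NB,60:NC]
Op 7: route key 21: smallest pos >= 21 is 26 -> NB
Op 8: add NF@54 -> ring=[2:NA,12:NE,15:ND,26:NB,54:NF,60:NC]
Op 9: remove NA -> ring=[12:NE,15:ND,26:NB,54:NF,60:NC]
Op 10: route key 11: smallest pos >= 11 is 12 -> NE

Answer: NC NB NE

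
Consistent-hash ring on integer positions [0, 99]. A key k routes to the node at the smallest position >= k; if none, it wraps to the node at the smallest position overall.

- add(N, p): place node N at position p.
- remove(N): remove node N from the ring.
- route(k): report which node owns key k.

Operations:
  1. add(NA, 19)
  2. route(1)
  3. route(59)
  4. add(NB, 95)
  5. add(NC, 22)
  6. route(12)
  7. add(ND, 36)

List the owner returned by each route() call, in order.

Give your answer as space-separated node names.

Op 1: add NA@19 -> ring=[19:NA]
Op 2: route key 1: smallest pos >= 1 is 19 -> NA
Op 3: route key 59: none >= 59, wrap to smallest pos 19 -> NA
Op 4: add NB@95 -> ring=[19:NA,95:NB]
Op 5: add NC@22 -> ring=[19:NA,22:NC,95:NB]
Op 6: route key 12: smallest pos >= 12 is 19 -> NA
Op 7: add ND@36 -> ring=[19:NA,22:NC,36:ND,95:NB]

Answer: NA NA NA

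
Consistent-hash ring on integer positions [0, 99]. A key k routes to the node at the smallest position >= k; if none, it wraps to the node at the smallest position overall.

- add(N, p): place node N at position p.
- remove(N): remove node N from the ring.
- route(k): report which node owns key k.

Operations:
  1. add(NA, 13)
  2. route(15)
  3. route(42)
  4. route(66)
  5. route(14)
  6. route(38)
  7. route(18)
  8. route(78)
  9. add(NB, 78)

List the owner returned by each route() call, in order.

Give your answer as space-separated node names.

Answer: NA NA NA NA NA NA NA

Derivation:
Op 1: add NA@13 -> ring=[13:NA]
Op 2: route key 15: none >= 15, wrap to smallest pos 13 -> NA
Op 3: route key 42: none >= 42, wrap to smallest pos 13 -> NA
Op 4: route key 66: none >= 66, wrap to smallest pos 13 -> NA
Op 5: route key 14: none >= 14, wrap to smallest pos 13 -> NA
Op 6: route key 38: none >= 38, wrap to smallest pos 13 -> NA
Op 7: route key 18: none >= 18, wrap to smallest pos 13 -> NA
Op 8: route key 78: none >= 78, wrap to smallest pos 13 -> NA
Op 9: add NB@78 -> ring=[13:NA,78:NB]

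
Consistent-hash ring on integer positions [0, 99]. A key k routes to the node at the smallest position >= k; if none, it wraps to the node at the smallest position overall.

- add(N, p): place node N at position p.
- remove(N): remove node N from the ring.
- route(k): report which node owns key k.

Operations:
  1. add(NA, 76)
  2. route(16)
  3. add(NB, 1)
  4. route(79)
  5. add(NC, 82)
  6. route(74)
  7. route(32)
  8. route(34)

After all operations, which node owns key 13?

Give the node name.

Answer: NA

Derivation:
Op 1: add NA@76 -> ring=[76:NA]
Op 2: route key 16: smallest pos >= 16 is 76 -> NA
Op 3: add NB@1 -> ring=[1:NB,76:NA]
Op 4: route key 79: none >= 79, wrap to smallest pos 1 -> NB
Op 5: add NC@82 -> ring=[1:NB,76:NA,82:NC]
Op 6: route key 74: smallest pos >= 74 is 76 -> NA
Op 7: route key 32: smallest pos >= 32 is 76 -> NA
Op 8: route key 34: smallest pos >= 34 is 76 -> NA
Final route key 13: smallest pos >= 13 is 76 -> NA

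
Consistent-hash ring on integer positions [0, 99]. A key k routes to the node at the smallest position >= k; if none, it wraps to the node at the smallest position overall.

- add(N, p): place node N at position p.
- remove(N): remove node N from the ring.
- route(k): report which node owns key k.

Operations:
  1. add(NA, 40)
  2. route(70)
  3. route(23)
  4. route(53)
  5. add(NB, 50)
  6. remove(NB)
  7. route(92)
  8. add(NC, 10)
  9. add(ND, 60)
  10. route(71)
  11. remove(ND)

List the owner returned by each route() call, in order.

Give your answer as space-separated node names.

Op 1: add NA@40 -> ring=[40:NA]
Op 2: route key 70: none >= 70, wrap to smallest pos 40 -> NA
Op 3: route key 23: smallest pos >= 23 is 40 -> NA
Op 4: route key 53: none >= 53, wrap to smallest pos 40 -> NA
Op 5: add NB@50 -> ring=[40:NA,50:NB]
Op 6: remove NB -> ring=[40:NA]
Op 7: route key 92: none >= 92, wrap to smallest pos 40 -> NA
Op 8: add NC@10 -> ring=[10:NC,40:NA]
Op 9: add ND@60 -> ring=[10:NC,40:NA,60:ND]
Op 10: route key 71: none >= 71, wrap to smallest pos 10 -> NC
Op 11: remove ND -> ring=[10:NC,40:NA]

Answer: NA NA NA NA NC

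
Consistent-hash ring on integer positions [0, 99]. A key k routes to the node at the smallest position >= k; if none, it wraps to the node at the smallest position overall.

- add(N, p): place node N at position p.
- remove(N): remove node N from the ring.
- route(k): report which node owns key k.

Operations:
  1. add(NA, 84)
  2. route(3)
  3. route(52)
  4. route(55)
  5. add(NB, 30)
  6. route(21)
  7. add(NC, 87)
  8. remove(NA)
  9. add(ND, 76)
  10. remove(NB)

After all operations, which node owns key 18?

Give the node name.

Op 1: add NA@84 -> ring=[84:NA]
Op 2: route key 3: smallest pos >= 3 is 84 -> NA
Op 3: route key 52: smallest pos >= 52 is 84 -> NA
Op 4: route key 55: smallest pos >= 55 is 84 -> NA
Op 5: add NB@30 -> ring=[30:NB,84:NA]
Op 6: route key 21: smallest pos >= 21 is 30 -> NB
Op 7: add NC@87 -> ring=[30:NB,84:NA,87:NC]
Op 8: remove NA -> ring=[30:NB,87:NC]
Op 9: add ND@76 -> ring=[30:NB,76:ND,87:NC]
Op 10: remove NB -> ring=[76:ND,87:NC]
Final route key 18: smallest pos >= 18 is 76 -> ND

Answer: ND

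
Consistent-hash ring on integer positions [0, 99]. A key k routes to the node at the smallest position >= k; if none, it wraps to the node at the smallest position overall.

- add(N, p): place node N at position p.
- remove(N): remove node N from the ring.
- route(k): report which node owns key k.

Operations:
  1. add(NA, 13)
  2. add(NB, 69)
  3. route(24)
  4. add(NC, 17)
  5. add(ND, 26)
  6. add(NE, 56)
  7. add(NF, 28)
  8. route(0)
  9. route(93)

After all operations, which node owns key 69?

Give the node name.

Answer: NB

Derivation:
Op 1: add NA@13 -> ring=[13:NA]
Op 2: add NB@69 -> ring=[13:NA,69:NB]
Op 3: route key 24: smallest pos >= 24 is 69 -> NB
Op 4: add NC@17 -> ring=[13:NA,17:NC,69:NB]
Op 5: add ND@26 -> ring=[13:NA,17:NC,26:ND,69:NB]
Op 6: add NE@56 -> ring=[13:NA,17:NC,26:ND,56:NE,69:NB]
Op 7: add NF@28 -> ring=[13:NA,17:NC,26:ND,28:NF,56:NE,69:NB]
Op 8: route key 0: smallest pos >= 0 is 13 -> NA
Op 9: route key 93: none >= 93, wrap to smallest pos 13 -> NA
Final route key 69: smallest pos >= 69 is 69 -> NB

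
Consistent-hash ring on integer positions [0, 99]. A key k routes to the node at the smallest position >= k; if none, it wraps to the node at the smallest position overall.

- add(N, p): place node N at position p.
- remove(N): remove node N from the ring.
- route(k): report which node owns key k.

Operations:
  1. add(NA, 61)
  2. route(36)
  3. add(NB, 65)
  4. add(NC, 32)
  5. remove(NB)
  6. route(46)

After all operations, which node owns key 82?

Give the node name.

Op 1: add NA@61 -> ring=[61:NA]
Op 2: route key 36: smallest pos >= 36 is 61 -> NA
Op 3: add NB@65 -> ring=[61:NA,65:NB]
Op 4: add NC@32 -> ring=[32:NC,61:NA,65:NB]
Op 5: remove NB -> ring=[32:NC,61:NA]
Op 6: route key 46: smallest pos >= 46 is 61 -> NA
Final route key 82: none >= 82, wrap to smallest pos 32 -> NC

Answer: NC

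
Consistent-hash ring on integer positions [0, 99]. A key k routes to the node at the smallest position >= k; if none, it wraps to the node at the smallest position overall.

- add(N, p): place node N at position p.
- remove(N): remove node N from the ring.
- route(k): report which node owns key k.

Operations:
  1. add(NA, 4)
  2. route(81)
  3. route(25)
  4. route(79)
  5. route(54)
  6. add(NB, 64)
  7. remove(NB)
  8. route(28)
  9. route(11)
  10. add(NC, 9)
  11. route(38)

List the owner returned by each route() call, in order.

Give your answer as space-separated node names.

Op 1: add NA@4 -> ring=[4:NA]
Op 2: route key 81: none >= 81, wrap to smallest pos 4 -> NA
Op 3: route key 25: none >= 25, wrap to smallest pos 4 -> NA
Op 4: route key 79: none >= 79, wrap to smallest pos 4 -> NA
Op 5: route key 54: none >= 54, wrap to smallest pos 4 -> NA
Op 6: add NB@64 -> ring=[4:NA,64:NB]
Op 7: remove NB -> ring=[4:NA]
Op 8: route key 28: none >= 28, wrap to smallest pos 4 -> NA
Op 9: route key 11: none >= 11, wrap to smallest pos 4 -> NA
Op 10: add NC@9 -> ring=[4:NA,9:NC]
Op 11: route key 38: none >= 38, wrap to smallest pos 4 -> NA

Answer: NA NA NA NA NA NA NA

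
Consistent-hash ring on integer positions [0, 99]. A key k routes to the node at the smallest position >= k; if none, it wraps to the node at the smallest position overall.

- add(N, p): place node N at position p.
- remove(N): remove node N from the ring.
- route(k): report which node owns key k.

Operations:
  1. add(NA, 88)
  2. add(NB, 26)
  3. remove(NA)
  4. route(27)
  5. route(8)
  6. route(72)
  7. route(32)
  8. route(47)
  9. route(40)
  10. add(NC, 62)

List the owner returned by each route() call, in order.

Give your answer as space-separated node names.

Op 1: add NA@88 -> ring=[88:NA]
Op 2: add NB@26 -> ring=[26:NB,88:NA]
Op 3: remove NA -> ring=[26:NB]
Op 4: route key 27: none >= 27, wrap to smallest pos 26 -> NB
Op 5: route key 8: smallest pos >= 8 is 26 -> NB
Op 6: route key 72: none >= 72, wrap to smallest pos 26 -> NB
Op 7: route key 32: none >= 32, wrap to smallest pos 26 -> NB
Op 8: route key 47: none >= 47, wrap to smallest pos 26 -> NB
Op 9: route key 40: none >= 40, wrap to smallest pos 26 -> NB
Op 10: add NC@62 -> ring=[26:NB,62:NC]

Answer: NB NB NB NB NB NB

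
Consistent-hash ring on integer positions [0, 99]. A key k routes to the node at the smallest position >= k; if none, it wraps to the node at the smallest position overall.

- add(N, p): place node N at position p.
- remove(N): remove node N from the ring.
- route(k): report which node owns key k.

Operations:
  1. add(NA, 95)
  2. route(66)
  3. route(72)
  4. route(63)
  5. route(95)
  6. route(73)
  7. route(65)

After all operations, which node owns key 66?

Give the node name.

Op 1: add NA@95 -> ring=[95:NA]
Op 2: route key 66: smallest pos >= 66 is 95 -> NA
Op 3: route key 72: smallest pos >= 72 is 95 -> NA
Op 4: route key 63: smallest pos >= 63 is 95 -> NA
Op 5: route key 95: smallest pos >= 95 is 95 -> NA
Op 6: route key 73: smallest pos >= 73 is 95 -> NA
Op 7: route key 65: smallest pos >= 65 is 95 -> NA
Final route key 66: smallest pos >= 66 is 95 -> NA

Answer: NA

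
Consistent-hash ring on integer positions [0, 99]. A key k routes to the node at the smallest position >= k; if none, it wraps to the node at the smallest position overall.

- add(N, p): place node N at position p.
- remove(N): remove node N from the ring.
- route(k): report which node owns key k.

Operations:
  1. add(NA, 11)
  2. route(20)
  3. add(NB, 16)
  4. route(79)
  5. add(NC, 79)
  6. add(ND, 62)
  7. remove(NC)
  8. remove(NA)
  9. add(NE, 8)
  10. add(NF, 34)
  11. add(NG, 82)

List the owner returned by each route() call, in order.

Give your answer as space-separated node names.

Op 1: add NA@11 -> ring=[11:NA]
Op 2: route key 20: none >= 20, wrap to smallest pos 11 -> NA
Op 3: add NB@16 -> ring=[11:NA,16:NB]
Op 4: route key 79: none >= 79, wrap to smallest pos 11 -> NA
Op 5: add NC@79 -> ring=[11:NA,16:NB,79:NC]
Op 6: add ND@62 -> ring=[11:NA,16:NB,62:ND,79:NC]
Op 7: remove NC -> ring=[11:NA,16:NB,62:ND]
Op 8: remove NA -> ring=[16:NB,62:ND]
Op 9: add NE@8 -> ring=[8:NE,16:NB,62:ND]
Op 10: add NF@34 -> ring=[8:NE,16:NB,34:NF,62:ND]
Op 11: add NG@82 -> ring=[8:NE,16:NB,34:NF,62:ND,82:NG]

Answer: NA NA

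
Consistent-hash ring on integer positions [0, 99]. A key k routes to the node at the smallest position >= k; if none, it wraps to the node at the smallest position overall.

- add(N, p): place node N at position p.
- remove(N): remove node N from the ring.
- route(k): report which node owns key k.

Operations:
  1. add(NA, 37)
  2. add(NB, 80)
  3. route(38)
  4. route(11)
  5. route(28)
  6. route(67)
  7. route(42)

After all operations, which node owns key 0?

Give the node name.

Op 1: add NA@37 -> ring=[37:NA]
Op 2: add NB@80 -> ring=[37:NA,80:NB]
Op 3: route key 38: smallest pos >= 38 is 80 -> NB
Op 4: route key 11: smallest pos >= 11 is 37 -> NA
Op 5: route key 28: smallest pos >= 28 is 37 -> NA
Op 6: route key 67: smallest pos >= 67 is 80 -> NB
Op 7: route key 42: smallest pos >= 42 is 80 -> NB
Final route key 0: smallest pos >= 0 is 37 -> NA

Answer: NA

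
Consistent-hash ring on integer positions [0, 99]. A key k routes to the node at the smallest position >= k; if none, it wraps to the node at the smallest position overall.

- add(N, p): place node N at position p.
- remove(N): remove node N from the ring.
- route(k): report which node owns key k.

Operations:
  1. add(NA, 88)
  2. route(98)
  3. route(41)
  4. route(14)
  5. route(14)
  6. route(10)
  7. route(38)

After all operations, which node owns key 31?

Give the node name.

Op 1: add NA@88 -> ring=[88:NA]
Op 2: route key 98: none >= 98, wrap to smallest pos 88 -> NA
Op 3: route key 41: smallest pos >= 41 is 88 -> NA
Op 4: route key 14: smallest pos >= 14 is 88 -> NA
Op 5: route key 14: smallest pos >= 14 is 88 -> NA
Op 6: route key 10: smallest pos >= 10 is 88 -> NA
Op 7: route key 38: smallest pos >= 38 is 88 -> NA
Final route key 31: smallest pos >= 31 is 88 -> NA

Answer: NA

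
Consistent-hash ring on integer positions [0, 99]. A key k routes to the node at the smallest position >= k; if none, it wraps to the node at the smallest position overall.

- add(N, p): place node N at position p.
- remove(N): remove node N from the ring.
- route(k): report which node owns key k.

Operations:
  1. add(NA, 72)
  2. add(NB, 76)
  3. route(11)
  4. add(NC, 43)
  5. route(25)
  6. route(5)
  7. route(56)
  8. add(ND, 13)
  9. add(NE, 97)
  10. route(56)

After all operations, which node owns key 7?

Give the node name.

Op 1: add NA@72 -> ring=[72:NA]
Op 2: add NB@76 -> ring=[72:NA,76:NB]
Op 3: route key 11: smallest pos >= 11 is 72 -> NA
Op 4: add NC@43 -> ring=[43:NC,72:NA,76:NB]
Op 5: route key 25: smallest pos >= 25 is 43 -> NC
Op 6: route key 5: smallest pos >= 5 is 43 -> NC
Op 7: route key 56: smallest pos >= 56 is 72 -> NA
Op 8: add ND@13 -> ring=[13:ND,43:NC,72:NA,76:NB]
Op 9: add NE@97 -> ring=[13:ND,43:NC,72:NA,76:NB,97:NE]
Op 10: route key 56: smallest pos >= 56 is 72 -> NA
Final route key 7: smallest pos >= 7 is 13 -> ND

Answer: ND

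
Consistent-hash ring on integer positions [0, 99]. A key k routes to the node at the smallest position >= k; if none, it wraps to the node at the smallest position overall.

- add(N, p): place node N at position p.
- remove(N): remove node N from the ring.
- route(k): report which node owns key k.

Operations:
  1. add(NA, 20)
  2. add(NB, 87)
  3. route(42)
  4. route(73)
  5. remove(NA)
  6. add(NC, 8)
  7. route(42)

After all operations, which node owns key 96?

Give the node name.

Op 1: add NA@20 -> ring=[20:NA]
Op 2: add NB@87 -> ring=[20:NA,87:NB]
Op 3: route key 42: smallest pos >= 42 is 87 -> NB
Op 4: route key 73: smallest pos >= 73 is 87 -> NB
Op 5: remove NA -> ring=[87:NB]
Op 6: add NC@8 -> ring=[8:NC,87:NB]
Op 7: route key 42: smallest pos >= 42 is 87 -> NB
Final route key 96: none >= 96, wrap to smallest pos 8 -> NC

Answer: NC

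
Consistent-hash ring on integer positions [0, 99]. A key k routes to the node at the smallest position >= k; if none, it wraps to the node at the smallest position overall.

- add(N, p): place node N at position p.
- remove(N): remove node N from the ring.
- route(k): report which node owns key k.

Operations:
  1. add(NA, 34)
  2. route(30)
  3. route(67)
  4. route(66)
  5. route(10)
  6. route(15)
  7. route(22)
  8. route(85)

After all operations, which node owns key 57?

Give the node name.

Answer: NA

Derivation:
Op 1: add NA@34 -> ring=[34:NA]
Op 2: route key 30: smallest pos >= 30 is 34 -> NA
Op 3: route key 67: none >= 67, wrap to smallest pos 34 -> NA
Op 4: route key 66: none >= 66, wrap to smallest pos 34 -> NA
Op 5: route key 10: smallest pos >= 10 is 34 -> NA
Op 6: route key 15: smallest pos >= 15 is 34 -> NA
Op 7: route key 22: smallest pos >= 22 is 34 -> NA
Op 8: route key 85: none >= 85, wrap to smallest pos 34 -> NA
Final route key 57: none >= 57, wrap to smallest pos 34 -> NA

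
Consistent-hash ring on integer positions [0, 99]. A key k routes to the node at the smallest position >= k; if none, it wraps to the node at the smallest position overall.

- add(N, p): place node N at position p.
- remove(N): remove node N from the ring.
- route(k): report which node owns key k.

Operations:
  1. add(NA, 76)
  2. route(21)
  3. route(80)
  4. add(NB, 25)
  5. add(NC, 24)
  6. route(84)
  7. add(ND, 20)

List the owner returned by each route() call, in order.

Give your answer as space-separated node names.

Answer: NA NA NC

Derivation:
Op 1: add NA@76 -> ring=[76:NA]
Op 2: route key 21: smallest pos >= 21 is 76 -> NA
Op 3: route key 80: none >= 80, wrap to smallest pos 76 -> NA
Op 4: add NB@25 -> ring=[25:NB,76:NA]
Op 5: add NC@24 -> ring=[24:NC,25:NB,76:NA]
Op 6: route key 84: none >= 84, wrap to smallest pos 24 -> NC
Op 7: add ND@20 -> ring=[20:ND,24:NC,25:NB,76:NA]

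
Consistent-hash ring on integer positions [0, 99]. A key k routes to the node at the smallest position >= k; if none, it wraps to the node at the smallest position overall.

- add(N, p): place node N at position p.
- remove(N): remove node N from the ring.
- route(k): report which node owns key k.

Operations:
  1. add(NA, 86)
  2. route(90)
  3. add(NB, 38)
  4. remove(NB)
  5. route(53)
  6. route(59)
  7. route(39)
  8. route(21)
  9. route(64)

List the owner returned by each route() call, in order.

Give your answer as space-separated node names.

Op 1: add NA@86 -> ring=[86:NA]
Op 2: route key 90: none >= 90, wrap to smallest pos 86 -> NA
Op 3: add NB@38 -> ring=[38:NB,86:NA]
Op 4: remove NB -> ring=[86:NA]
Op 5: route key 53: smallest pos >= 53 is 86 -> NA
Op 6: route key 59: smallest pos >= 59 is 86 -> NA
Op 7: route key 39: smallest pos >= 39 is 86 -> NA
Op 8: route key 21: smallest pos >= 21 is 86 -> NA
Op 9: route key 64: smallest pos >= 64 is 86 -> NA

Answer: NA NA NA NA NA NA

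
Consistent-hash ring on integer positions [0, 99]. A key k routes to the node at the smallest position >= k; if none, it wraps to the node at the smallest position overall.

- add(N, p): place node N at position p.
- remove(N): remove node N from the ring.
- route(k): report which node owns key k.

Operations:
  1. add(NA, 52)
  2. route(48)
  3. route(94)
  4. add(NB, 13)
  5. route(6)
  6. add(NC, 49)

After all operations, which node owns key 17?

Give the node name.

Op 1: add NA@52 -> ring=[52:NA]
Op 2: route key 48: smallest pos >= 48 is 52 -> NA
Op 3: route key 94: none >= 94, wrap to smallest pos 52 -> NA
Op 4: add NB@13 -> ring=[13:NB,52:NA]
Op 5: route key 6: smallest pos >= 6 is 13 -> NB
Op 6: add NC@49 -> ring=[13:NB,49:NC,52:NA]
Final route key 17: smallest pos >= 17 is 49 -> NC

Answer: NC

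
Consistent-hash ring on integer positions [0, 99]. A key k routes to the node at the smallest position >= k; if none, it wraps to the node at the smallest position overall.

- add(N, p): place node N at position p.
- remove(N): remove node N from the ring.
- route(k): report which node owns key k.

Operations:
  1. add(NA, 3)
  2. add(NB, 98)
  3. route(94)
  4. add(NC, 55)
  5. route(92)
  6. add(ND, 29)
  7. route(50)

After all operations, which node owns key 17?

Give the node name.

Op 1: add NA@3 -> ring=[3:NA]
Op 2: add NB@98 -> ring=[3:NA,98:NB]
Op 3: route key 94: smallest pos >= 94 is 98 -> NB
Op 4: add NC@55 -> ring=[3:NA,55:NC,98:NB]
Op 5: route key 92: smallest pos >= 92 is 98 -> NB
Op 6: add ND@29 -> ring=[3:NA,29:ND,55:NC,98:NB]
Op 7: route key 50: smallest pos >= 50 is 55 -> NC
Final route key 17: smallest pos >= 17 is 29 -> ND

Answer: ND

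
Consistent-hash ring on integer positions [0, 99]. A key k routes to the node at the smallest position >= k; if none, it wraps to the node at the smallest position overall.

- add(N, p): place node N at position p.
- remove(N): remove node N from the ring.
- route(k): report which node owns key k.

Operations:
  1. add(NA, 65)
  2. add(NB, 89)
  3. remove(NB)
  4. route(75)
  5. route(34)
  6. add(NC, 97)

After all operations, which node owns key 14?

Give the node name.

Answer: NA

Derivation:
Op 1: add NA@65 -> ring=[65:NA]
Op 2: add NB@89 -> ring=[65:NA,89:NB]
Op 3: remove NB -> ring=[65:NA]
Op 4: route key 75: none >= 75, wrap to smallest pos 65 -> NA
Op 5: route key 34: smallest pos >= 34 is 65 -> NA
Op 6: add NC@97 -> ring=[65:NA,97:NC]
Final route key 14: smallest pos >= 14 is 65 -> NA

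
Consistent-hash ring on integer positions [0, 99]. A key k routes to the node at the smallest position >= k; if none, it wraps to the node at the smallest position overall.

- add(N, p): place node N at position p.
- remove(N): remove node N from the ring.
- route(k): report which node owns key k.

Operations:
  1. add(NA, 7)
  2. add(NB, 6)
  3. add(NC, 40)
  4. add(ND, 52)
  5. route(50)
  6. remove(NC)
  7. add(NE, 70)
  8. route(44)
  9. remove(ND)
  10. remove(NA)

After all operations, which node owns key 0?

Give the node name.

Answer: NB

Derivation:
Op 1: add NA@7 -> ring=[7:NA]
Op 2: add NB@6 -> ring=[6:NB,7:NA]
Op 3: add NC@40 -> ring=[6:NB,7:NA,40:NC]
Op 4: add ND@52 -> ring=[6:NB,7:NA,40:NC,52:ND]
Op 5: route key 50: smallest pos >= 50 is 52 -> ND
Op 6: remove NC -> ring=[6:NB,7:NA,52:ND]
Op 7: add NE@70 -> ring=[6:NB,7:NA,52:ND,70:NE]
Op 8: route key 44: smallest pos >= 44 is 52 -> ND
Op 9: remove ND -> ring=[6:NB,7:NA,70:NE]
Op 10: remove NA -> ring=[6:NB,70:NE]
Final route key 0: smallest pos >= 0 is 6 -> NB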